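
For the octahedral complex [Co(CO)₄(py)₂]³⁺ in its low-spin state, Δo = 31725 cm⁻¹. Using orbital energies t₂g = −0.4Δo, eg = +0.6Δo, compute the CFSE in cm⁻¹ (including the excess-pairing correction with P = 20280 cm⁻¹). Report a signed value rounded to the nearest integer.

-35580

Ligand charges: 4×(+0) from CO and 2×(+0) from py sum to +0; with overall charge +3, Co is +3.
Co sits in group 9; removing 3 electrons leaves Co³⁺ with 9 − 3 = 6 d electrons.
Electron filling gives t₂g⁶ eg⁰.
The orbital stabilization is -2.4Δo = -2.4 × 31725 = -76140 cm⁻¹.
Relative to high-spin t₂g⁴ eg² (1 paired), the low-spin configuration has 2 additional pairs, contributing +2 × 20280 = +40560 cm⁻¹.
Overall CFSE = -76140 + 40560 = -35580 cm⁻¹.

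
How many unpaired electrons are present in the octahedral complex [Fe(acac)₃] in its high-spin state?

5

Each acac⁻ contributes -1; 3 × (-1) = -3. With overall charge +0, Fe is in the +3 oxidation state.
Fe³⁺: group 8, so d-count = 8 − 3 = 5.
Configuration: t₂g³ eg², giving 5 unpaired electrons.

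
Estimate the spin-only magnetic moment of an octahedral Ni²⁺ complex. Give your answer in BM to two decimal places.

Ni²⁺: group 10, so d-count = 10 − 2 = 8.
Configuration: t₂g⁶ eg² → 2 unpaired electrons.
μ(spin-only) = √[2(2+2)] = √8 ≈ 2.83 BM.

2.83 BM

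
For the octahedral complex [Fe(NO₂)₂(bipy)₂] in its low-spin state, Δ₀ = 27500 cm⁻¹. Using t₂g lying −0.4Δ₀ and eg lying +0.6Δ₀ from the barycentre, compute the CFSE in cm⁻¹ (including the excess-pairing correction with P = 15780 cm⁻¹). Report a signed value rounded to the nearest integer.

Ligand charges: 2×(-1) from NO₂⁻ and 2×(+0) from bipy sum to -2; with overall charge +0, Fe is +2.
Fe²⁺: group 8, so d-count = 8 − 2 = 6.
Electron filling gives t₂g⁶ eg⁰.
Orbital CFSE = 6(-0.4) + 0(0.6) = -2.4Δ₀ = -2.4 × 27500 = -66000 cm⁻¹.
Relative to high-spin t₂g⁴ eg² (1 paired), the low-spin configuration has 2 additional pairs, contributing +2 × 15780 = +31560 cm⁻¹.
Combining: -66000 + 31560 = -34440 cm⁻¹.

-34440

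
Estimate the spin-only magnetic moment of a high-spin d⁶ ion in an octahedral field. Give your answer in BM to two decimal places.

Configuration: t₂g⁴ eg² → 4 unpaired electrons.
μ(spin-only) = √[4(4+2)] = √24 ≈ 4.90 BM.

4.90 BM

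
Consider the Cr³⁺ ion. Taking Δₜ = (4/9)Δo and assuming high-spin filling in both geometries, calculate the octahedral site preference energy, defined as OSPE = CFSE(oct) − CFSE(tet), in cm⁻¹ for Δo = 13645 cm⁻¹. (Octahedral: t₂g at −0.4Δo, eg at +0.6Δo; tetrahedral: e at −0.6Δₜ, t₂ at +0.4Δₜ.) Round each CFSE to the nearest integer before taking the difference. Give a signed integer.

-11522

Cr³⁺: group 6, so d-count = 6 − 3 = 3.
Octahedral high-spin t₂g³ eg⁰: CFSE = -1.2 × 13645 = -16374 cm⁻¹.
Tetrahedral e² t₂¹ gives -0.8Δₜ = -0.8 × (4/9) × 13645 = -4852 cm⁻¹.
OSPE = CFSE(oct) − CFSE(tet) = -16374 − (-4852) = -11522 cm⁻¹.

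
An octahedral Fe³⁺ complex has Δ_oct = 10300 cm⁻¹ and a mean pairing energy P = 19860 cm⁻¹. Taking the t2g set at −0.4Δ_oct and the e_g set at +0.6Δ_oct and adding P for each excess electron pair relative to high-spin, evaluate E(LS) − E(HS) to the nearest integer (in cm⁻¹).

19120

Group 8 minus oxidation state +3 gives a d⁵ configuration for Fe³⁺.
High-spin: t2g^3 e_g^2, CFSE = 0.0Δ_oct = 0 cm⁻¹.
Low-spin t2g^5 e_g^0 gives -2.0Δ_oct = -20600 cm⁻¹, but forming 2 extra pairs costs 2P = 39720 cm⁻¹, so E(LS) = -20600 + 39720 = 19120 cm⁻¹.
Thus E(LS) − E(HS) = 19120 cm⁻¹.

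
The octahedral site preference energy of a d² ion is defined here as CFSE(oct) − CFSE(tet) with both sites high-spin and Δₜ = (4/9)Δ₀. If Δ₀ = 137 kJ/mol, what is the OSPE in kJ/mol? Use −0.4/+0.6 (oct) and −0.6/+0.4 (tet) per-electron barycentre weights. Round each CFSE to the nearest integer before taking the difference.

Octahedral high-spin t₂g² eg⁰: CFSE = -0.8 × 137 = -110 kJ/mol.
Tetrahedral: e² t₂⁰, CFSE = 2(−0.6) + 0(+0.4) = -1.2Δₜ = -1.2 × (4/9) × 137 = -73 kJ/mol.
OSPE = CFSE(oct) − CFSE(tet) = -110 − (-73) = -37 kJ/mol.

-37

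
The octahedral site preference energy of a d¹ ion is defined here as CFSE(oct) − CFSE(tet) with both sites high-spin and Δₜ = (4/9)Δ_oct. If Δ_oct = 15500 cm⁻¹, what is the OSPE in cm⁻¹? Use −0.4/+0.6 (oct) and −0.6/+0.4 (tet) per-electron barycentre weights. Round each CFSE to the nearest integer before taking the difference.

-2067

Octahedral high-spin t2g^1 e_g^0: CFSE = -0.4 × 15500 = -6200 cm⁻¹.
Tetrahedral: e^1 t2^0, CFSE = 1(−0.6) + 0(+0.4) = -0.6Δₜ = -0.6 × (4/9) × 15500 = -4133 cm⁻¹.
OSPE = -6200 − (-4133) = -2067 cm⁻¹.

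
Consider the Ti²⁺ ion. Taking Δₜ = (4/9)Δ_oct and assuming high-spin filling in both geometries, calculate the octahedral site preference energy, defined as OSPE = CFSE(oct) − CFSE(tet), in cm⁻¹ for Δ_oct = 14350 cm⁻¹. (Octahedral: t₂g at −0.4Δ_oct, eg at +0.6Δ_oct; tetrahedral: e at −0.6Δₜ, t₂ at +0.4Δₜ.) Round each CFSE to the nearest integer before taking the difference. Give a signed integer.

-3827

Group 4 minus oxidation state +2 gives a d² configuration for Ti²⁺.
Octahedral high-spin t₂g² eg⁰: CFSE = -0.8 × 14350 = -11480 cm⁻¹.
Tetrahedral: e² t₂⁰, CFSE = 2(−0.6) + 0(+0.4) = -1.2Δₜ = -1.2 × (4/9) × 14350 = -7653 cm⁻¹.
OSPE = CFSE(oct) − CFSE(tet) = -11480 − (-7653) = -3827 cm⁻¹.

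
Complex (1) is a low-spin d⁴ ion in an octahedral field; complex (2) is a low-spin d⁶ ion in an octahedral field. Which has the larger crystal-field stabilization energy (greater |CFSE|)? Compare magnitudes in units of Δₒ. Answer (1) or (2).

(1): t2g^4 e_g^0, CFSE = -1.6Δₒ.
(2): t₂g⁶ eg⁰, CFSE = -2.4Δₒ.
So (2) has the larger |CFSE|.

(2)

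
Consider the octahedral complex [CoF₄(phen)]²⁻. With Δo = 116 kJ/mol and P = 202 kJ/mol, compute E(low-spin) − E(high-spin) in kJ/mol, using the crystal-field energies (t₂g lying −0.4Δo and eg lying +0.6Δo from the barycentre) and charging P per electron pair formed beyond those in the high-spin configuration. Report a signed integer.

Ligand charges: 4×(-1) from F⁻ and 1×(+0) from phen sum to -4; with overall charge -2, Co is +2.
Co sits in group 9; removing 2 electrons leaves Co²⁺ with 9 − 2 = 7 d electrons.
High-spin d⁷ fills as t₂g⁵ eg² with CFSE 5(−0.4) + 2(+0.6) = -0.8Δo = -93 kJ/mol.
Low-spin t₂g⁶ eg¹ gives -1.8Δo = -209 kJ/mol, but forming 1 extra pair costs 1P = 202 kJ/mol, so E(LS) = -209 + 202 = -7 kJ/mol.
The difference is -7 − (-93) = 86 kJ/mol, so high-spin lies lower.

86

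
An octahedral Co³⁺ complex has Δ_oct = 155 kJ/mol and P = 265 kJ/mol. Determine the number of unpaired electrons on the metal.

Group 9 minus oxidation state +3 gives a d⁶ configuration for Co³⁺.
Δ_oct < P, so pairing is avoided: the ground state is high-spin.
That gives t2g^4 e_g^2.
Unpaired electrons: 4.

4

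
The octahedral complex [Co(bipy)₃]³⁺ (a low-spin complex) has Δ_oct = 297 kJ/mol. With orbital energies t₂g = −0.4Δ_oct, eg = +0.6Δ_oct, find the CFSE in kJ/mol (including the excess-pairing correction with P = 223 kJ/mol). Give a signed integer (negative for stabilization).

-267

bipy is neutral, so the +3 overall charge sits on Co: oxidation state +3.
Co is in group 9, so Co³⁺ is d⁶ (9 − 3 = 6).
Electron filling gives t₂g⁶ eg⁰.
Orbital CFSE = 6(-0.4) + 0(0.6) = -2.4Δ_oct = -2.4 × 297 = -713 kJ/mol.
Relative to high-spin t₂g⁴ eg² (1 paired), the low-spin configuration has 2 additional pairs, contributing +2 × 223 = +446 kJ/mol.
Overall CFSE = -713 + 446 = -267 kJ/mol.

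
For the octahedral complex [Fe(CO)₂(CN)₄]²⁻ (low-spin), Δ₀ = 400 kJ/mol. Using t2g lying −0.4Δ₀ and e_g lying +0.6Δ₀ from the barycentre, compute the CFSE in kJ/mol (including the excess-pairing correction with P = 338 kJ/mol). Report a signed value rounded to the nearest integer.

Ligand charges: 2×(+0) from CO and 4×(-1) from CN⁻ sum to -4; with overall charge -2, Fe is +2.
Fe sits in group 8; removing 2 electrons leaves Fe²⁺ with 8 − 2 = 6 d electrons.
The d⁶ electrons fill as t2g^6 e_g^0.
Orbital CFSE = 6(-0.4) + 0(0.6) = -2.4Δ₀ = -2.4 × 400 = -960 kJ/mol.
Relative to high-spin t2g^4 e_g^2 (1 paired), the low-spin configuration has 2 additional pairs, contributing +2 × 338 = +676 kJ/mol.
Overall CFSE = -960 + 676 = -284 kJ/mol.

-284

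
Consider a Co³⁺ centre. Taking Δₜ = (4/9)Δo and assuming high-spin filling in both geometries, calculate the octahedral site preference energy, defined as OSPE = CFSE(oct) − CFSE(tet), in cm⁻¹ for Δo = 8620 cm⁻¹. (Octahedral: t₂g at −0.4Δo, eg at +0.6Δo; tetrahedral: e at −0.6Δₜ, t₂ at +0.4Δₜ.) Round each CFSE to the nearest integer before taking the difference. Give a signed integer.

-1149

Co is in group 9, so Co³⁺ is d⁶ (9 − 3 = 6).
In an octahedral site d⁶ (HS) is t₂g⁴ eg², giving CFSE(oct) = -0.4Δo = -3448 cm⁻¹.
Tetrahedral: e³ t₂³, CFSE = 3(−0.6) + 3(+0.4) = -0.6Δₜ = -0.6 × (4/9) × 8620 = -2299 cm⁻¹.
OSPE = -3448 − (-2299) = -1149 cm⁻¹.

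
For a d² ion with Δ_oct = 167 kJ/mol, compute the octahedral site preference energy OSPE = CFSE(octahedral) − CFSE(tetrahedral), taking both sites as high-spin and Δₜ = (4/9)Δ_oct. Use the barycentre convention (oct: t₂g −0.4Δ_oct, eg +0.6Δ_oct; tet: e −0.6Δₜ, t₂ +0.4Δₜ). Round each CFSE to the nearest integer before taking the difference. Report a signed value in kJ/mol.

-45

In an octahedral site d² (HS) is t₂g² eg⁰, giving CFSE(oct) = -0.8Δ_oct = -134 kJ/mol.
In a tetrahedral site the filling is e² t₂⁰: CFSE(tet) = -1.2Δₜ = -1.2 × (4/9)(167) = -89 kJ/mol.
OSPE = CFSE(oct) − CFSE(tet) = -134 − (-89) = -45 kJ/mol.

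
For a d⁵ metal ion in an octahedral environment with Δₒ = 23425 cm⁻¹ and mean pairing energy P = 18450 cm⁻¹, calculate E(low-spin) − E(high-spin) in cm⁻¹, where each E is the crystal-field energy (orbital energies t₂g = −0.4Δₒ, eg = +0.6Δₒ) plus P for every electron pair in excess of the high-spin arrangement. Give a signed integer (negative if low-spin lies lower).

-9950

High-spin d⁵ fills as t₂g³ eg² with CFSE 3(−0.4) + 2(+0.6) = 0.0Δₒ = 0 cm⁻¹.
Low-spin t₂g⁵ eg⁰ gives -2.0Δₒ = -46850 cm⁻¹, but forming 2 extra pairs costs 2P = 36900 cm⁻¹, so E(LS) = -46850 + 36900 = -9950 cm⁻¹.
Thus E(LS) − E(HS) = -9950 cm⁻¹.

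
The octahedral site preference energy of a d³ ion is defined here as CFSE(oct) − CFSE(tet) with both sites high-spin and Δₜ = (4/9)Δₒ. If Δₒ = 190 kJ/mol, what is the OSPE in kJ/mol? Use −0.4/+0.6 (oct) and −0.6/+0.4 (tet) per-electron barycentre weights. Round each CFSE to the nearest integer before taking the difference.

-160

Octahedral high-spin t₂g³ eg⁰: CFSE = -1.2 × 190 = -228 kJ/mol.
Tetrahedral e² t₂¹ gives -0.8Δₜ = -0.8 × (4/9) × 190 = -68 kJ/mol.
Subtracting, OSPE = -228 − (-68) = -160 kJ/mol.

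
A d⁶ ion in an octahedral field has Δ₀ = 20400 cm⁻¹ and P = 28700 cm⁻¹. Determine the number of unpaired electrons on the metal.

Here Δ₀ < P (20400 < 28700), so the high-spin state is favoured.
That gives t2g^4 e_g^2.
Unpaired electrons: 4.

4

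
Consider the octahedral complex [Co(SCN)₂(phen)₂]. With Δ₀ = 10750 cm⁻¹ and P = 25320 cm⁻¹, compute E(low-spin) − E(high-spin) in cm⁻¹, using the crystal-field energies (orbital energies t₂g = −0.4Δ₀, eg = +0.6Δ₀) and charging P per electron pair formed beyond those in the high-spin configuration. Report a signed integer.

14570

Ligand charges: 2×(-1) from SCN⁻ and 2×(+0) from phen sum to -2; with overall charge +0, Co is +2.
Group 9 minus oxidation state +2 gives a d⁷ configuration for Co²⁺.
High-spin d⁷ fills as t₂g⁵ eg² with CFSE 5(−0.4) + 2(+0.6) = -0.8Δ₀ = -8600 cm⁻¹.
Low-spin: t₂g⁶ eg¹, orbital CFSE = -1.8Δ₀ = -19350 cm⁻¹; plus 1 excess pair × P = +25320 cm⁻¹; total 5970 cm⁻¹.
E(LS) − E(HS) = 5970 − (-8600) = 14570 cm⁻¹.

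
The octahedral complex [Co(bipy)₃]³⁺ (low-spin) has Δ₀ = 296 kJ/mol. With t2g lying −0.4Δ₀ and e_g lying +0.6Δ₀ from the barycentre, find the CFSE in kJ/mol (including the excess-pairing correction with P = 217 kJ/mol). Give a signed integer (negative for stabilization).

-276

bipy is neutral, so the +3 overall charge sits on Co: oxidation state +3.
Co³⁺: group 9, so d-count = 9 − 3 = 6.
Configuration: t2g^6 e_g^0.
CFSE(orbital) = 6×(-0.4Δ₀) + 0×(0.6Δ₀) = -2.4Δ₀; with Δ₀ = 296 kJ/mol that is -710 kJ/mol.
High-spin d⁶ would be t2g^4 e_g^2 with 1 pair; low-spin has 3, so 2 excess pairs cost +2P = +434 kJ/mol.
Overall CFSE = -710 + 434 = -276 kJ/mol.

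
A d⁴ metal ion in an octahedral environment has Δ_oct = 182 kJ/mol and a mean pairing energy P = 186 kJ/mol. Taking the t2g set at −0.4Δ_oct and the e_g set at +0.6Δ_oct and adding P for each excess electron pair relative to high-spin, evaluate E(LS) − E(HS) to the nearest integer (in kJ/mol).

In the high-spin limit (t2g^3 e_g^1) the orbital term is -0.6Δ_oct = -109 kJ/mol, with no excess pairing.
For low-spin the configuration is t2g^4 e_g^0: orbital energy -1.6 × 182 = -291 kJ/mol, and 1 additional pair relative to high-spin adds 186 kJ/mol, giving -105 kJ/mol.
E(LS) − E(HS) = -105 − (-109) = 4 kJ/mol.

4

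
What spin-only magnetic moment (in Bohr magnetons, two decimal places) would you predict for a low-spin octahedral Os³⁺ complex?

1.73 Bohr magnetons

Os sits in group 8; removing 3 electrons leaves Os³⁺ with 8 − 3 = 5 d electrons.
Configuration: t₂g⁵ eg⁰ → 1 unpaired electron.
μ(spin-only) = √[1(1+2)] = √3 ≈ 1.73 Bohr magnetons.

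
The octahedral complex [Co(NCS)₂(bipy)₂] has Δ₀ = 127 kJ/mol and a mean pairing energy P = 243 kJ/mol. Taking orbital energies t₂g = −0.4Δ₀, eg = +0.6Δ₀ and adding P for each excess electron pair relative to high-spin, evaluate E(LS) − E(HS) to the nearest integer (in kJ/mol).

116

Ligand charges: 2×(-1) from NCS⁻ and 2×(+0) from bipy sum to -2; with overall charge +0, Co is +2.
Co is in group 9, so Co²⁺ is d⁷ (9 − 2 = 7).
High-spin: t₂g⁵ eg², CFSE = -0.8Δ₀ = -102 kJ/mol.
For low-spin the configuration is t₂g⁶ eg¹: orbital energy -1.8 × 127 = -229 kJ/mol, and 1 additional pair relative to high-spin adds 243 kJ/mol, giving 14 kJ/mol.
Thus E(LS) − E(HS) = 116 kJ/mol.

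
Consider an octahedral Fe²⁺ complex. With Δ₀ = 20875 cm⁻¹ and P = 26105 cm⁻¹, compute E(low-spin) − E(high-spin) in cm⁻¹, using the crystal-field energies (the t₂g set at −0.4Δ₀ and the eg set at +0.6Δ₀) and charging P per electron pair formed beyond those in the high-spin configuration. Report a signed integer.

Fe²⁺: group 8, so d-count = 8 − 2 = 6.
In the high-spin limit (t₂g⁴ eg²) the orbital term is -0.4Δ₀ = -8350 cm⁻¹, with no excess pairing.
Low-spin: t₂g⁶ eg⁰, orbital CFSE = -2.4Δ₀ = -50100 cm⁻¹; plus 2 excess pairs × P = +52210 cm⁻¹; total 2110 cm⁻¹.
The difference is 2110 − (-8350) = 10460 cm⁻¹, so high-spin lies lower.

10460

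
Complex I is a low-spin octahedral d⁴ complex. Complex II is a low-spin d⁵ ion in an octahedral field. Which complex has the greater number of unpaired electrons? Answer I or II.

I: t₂g⁴ eg⁰ → 2 unpaired.
II: t₂g⁵ eg⁰ → 1 unpaired.
So I has more unpaired electrons.

I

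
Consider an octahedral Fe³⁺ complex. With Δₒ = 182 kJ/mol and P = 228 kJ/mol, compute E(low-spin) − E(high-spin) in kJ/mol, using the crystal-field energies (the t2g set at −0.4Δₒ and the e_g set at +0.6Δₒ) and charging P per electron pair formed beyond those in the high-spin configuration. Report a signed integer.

92

Fe sits in group 8; removing 3 electrons leaves Fe³⁺ with 8 − 3 = 5 d electrons.
High-spin d⁵ fills as t2g^3 e_g^2 with CFSE 3(−0.4) + 2(+0.6) = 0.0Δₒ = 0 kJ/mol.
Low-spin: t2g^5 e_g^0, orbital CFSE = -2.0Δₒ = -364 kJ/mol; plus 2 excess pairs × P = +456 kJ/mol; total 92 kJ/mol.
E(LS) − E(HS) = 92 − (0) = 92 kJ/mol.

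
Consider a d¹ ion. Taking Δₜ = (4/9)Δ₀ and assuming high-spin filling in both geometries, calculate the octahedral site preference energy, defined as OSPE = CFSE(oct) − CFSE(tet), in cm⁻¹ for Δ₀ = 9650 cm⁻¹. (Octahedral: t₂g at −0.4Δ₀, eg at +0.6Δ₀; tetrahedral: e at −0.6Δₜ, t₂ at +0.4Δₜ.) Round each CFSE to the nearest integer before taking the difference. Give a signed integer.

Octahedral (high-spin): t₂g¹ eg⁰, CFSE = 1(−0.4) + 0(+0.6) = -0.4Δ₀ = -0.4 × 9650 = -3860 cm⁻¹.
Tetrahedral e¹ t₂⁰ gives -0.6Δₜ = -0.6 × (4/9) × 9650 = -2573 cm⁻¹.
OSPE = CFSE(oct) − CFSE(tet) = -3860 − (-2573) = -1287 cm⁻¹.

-1287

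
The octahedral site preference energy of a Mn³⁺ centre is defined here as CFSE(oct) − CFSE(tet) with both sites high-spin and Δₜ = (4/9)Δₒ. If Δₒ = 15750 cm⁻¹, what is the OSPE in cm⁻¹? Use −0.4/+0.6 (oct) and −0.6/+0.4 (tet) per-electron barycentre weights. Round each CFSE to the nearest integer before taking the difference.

-6650

Group 7 minus oxidation state +3 gives a d⁴ configuration for Mn³⁺.
Octahedral high-spin t2g^3 e_g^1: CFSE = -0.6 × 15750 = -9450 cm⁻¹.
Tetrahedral e^2 t2^2 gives -0.4Δₜ = -0.4 × (4/9) × 15750 = -2800 cm⁻¹.
Subtracting, OSPE = -9450 − (-2800) = -6650 cm⁻¹.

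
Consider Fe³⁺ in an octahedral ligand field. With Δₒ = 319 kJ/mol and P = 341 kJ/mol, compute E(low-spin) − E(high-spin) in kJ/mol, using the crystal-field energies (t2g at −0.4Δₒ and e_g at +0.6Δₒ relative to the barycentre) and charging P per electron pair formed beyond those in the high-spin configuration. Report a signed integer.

Fe sits in group 8; removing 3 electrons leaves Fe³⁺ with 8 − 3 = 5 d electrons.
In the high-spin limit (t2g^3 e_g^2) the orbital term is 0.0Δₒ = 0 kJ/mol, with no excess pairing.
Low-spin: t2g^5 e_g^0, orbital CFSE = -2.0Δₒ = -638 kJ/mol; plus 2 excess pairs × P = +682 kJ/mol; total 44 kJ/mol.
The difference is 44 − (0) = 44 kJ/mol, so high-spin lies lower.

44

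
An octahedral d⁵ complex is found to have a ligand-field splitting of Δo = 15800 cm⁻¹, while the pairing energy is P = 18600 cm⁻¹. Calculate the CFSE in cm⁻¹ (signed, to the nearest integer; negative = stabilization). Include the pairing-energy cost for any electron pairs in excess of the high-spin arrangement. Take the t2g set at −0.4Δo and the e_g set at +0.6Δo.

Here Δo < P (15800 < 18600), so the high-spin state is favoured.
That gives t2g^3 e_g^2.
Orbital CFSE = 0.0Δo = 0.0 × 15800 = 0 cm⁻¹.
High-spin has no excess pairs, so no pairing correction applies.

0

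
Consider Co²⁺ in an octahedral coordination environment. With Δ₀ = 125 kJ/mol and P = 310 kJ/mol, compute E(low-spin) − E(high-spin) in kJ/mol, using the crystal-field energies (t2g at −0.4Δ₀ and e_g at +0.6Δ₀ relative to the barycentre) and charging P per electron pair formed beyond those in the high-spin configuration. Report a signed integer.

185

Co sits in group 9; removing 2 electrons leaves Co²⁺ with 9 − 2 = 7 d electrons.
High-spin d⁷ fills as t2g^5 e_g^2 with CFSE 5(−0.4) + 2(+0.6) = -0.8Δ₀ = -100 kJ/mol.
For low-spin the configuration is t2g^6 e_g^1: orbital energy -1.8 × 125 = -225 kJ/mol, and 1 additional pair relative to high-spin adds 310 kJ/mol, giving 85 kJ/mol.
Thus E(LS) − E(HS) = 185 kJ/mol.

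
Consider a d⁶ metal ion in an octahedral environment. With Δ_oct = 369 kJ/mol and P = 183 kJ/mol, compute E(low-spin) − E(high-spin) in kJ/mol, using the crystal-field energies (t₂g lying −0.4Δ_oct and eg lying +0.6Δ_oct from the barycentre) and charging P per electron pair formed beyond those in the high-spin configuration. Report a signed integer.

High-spin: t₂g⁴ eg², CFSE = -0.4Δ_oct = -148 kJ/mol.
Low-spin t₂g⁶ eg⁰ gives -2.4Δ_oct = -886 kJ/mol, but forming 2 extra pairs costs 2P = 366 kJ/mol, so E(LS) = -886 + 366 = -520 kJ/mol.
Thus E(LS) − E(HS) = -372 kJ/mol.

-372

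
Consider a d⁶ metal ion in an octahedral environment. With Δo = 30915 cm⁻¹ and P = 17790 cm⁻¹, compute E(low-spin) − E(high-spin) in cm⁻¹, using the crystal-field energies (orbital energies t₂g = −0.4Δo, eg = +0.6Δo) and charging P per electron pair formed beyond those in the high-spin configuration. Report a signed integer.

-26250

High-spin d⁶ fills as t₂g⁴ eg² with CFSE 4(−0.4) + 2(+0.6) = -0.4Δo = -12366 cm⁻¹.
Low-spin: t₂g⁶ eg⁰, orbital CFSE = -2.4Δo = -74196 cm⁻¹; plus 2 excess pairs × P = +35580 cm⁻¹; total -38616 cm⁻¹.
The difference is -38616 − (-12366) = -26250 cm⁻¹, so low-spin lies lower.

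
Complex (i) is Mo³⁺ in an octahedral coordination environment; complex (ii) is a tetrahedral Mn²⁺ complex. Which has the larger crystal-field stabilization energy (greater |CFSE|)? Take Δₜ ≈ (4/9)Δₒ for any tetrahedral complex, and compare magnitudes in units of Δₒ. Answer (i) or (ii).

(i)

(i): Group 6 minus oxidation state +3 gives a d³ configuration for Mo³⁺; t₂g³ eg⁰, CFSE = -1.2Δₒ.
(ii): Mn sits in group 7; removing 2 electrons leaves Mn²⁺ with 7 − 2 = 5 d electrons; Tetrahedral fields are weak (Δₜ ≈ 4/9 Δₒ), so electrons fill high-spin; e² t₂³, CFSE = 0.0Δₜ ≈ 0.00Δₒ.
So (i) has the larger |CFSE|.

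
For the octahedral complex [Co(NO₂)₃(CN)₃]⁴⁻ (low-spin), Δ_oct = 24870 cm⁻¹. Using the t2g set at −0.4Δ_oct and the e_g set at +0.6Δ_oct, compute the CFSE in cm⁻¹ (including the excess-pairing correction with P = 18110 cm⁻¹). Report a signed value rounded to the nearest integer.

Ligand charges: 3×(-1) from NO₂⁻ and 3×(-1) from CN⁻ sum to -6; with overall charge -4, Co is +2.
Co²⁺: group 9, so d-count = 9 − 2 = 7.
Configuration: t2g^6 e_g^1.
CFSE(orbital) = 6×(-0.4Δ_oct) + 1×(0.6Δ_oct) = -1.8Δ_oct; with Δ_oct = 24870 cm⁻¹ that is -44766 cm⁻¹.
Relative to high-spin t2g^5 e_g^2 (2 paired), the low-spin configuration has 1 additional pair, contributing +1 × 18110 = +18110 cm⁻¹.
Combining: -44766 + 18110 = -26656 cm⁻¹.

-26656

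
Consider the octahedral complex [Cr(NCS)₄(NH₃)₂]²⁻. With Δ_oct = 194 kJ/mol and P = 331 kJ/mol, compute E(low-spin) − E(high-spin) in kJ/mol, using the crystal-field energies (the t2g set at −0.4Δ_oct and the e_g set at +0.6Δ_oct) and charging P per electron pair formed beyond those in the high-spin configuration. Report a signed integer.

137

Ligand charges: 4×(-1) from NCS⁻ and 2×(+0) from NH₃ sum to -4; with overall charge -2, Cr is +2.
Cr²⁺: group 6, so d-count = 6 − 2 = 4.
High-spin d⁴ fills as t2g^3 e_g^1 with CFSE 3(−0.4) + 1(+0.6) = -0.6Δ_oct = -116 kJ/mol.
Low-spin: t2g^4 e_g^0, orbital CFSE = -1.6Δ_oct = -310 kJ/mol; plus 1 excess pair × P = +331 kJ/mol; total 21 kJ/mol.
Thus E(LS) − E(HS) = 137 kJ/mol.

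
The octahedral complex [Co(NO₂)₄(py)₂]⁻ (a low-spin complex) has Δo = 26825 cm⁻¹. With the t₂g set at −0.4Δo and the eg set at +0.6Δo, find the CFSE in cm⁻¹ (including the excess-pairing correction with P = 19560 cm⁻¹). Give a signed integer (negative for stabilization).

-25260

Ligand charges: 4×(-1) from NO₂⁻ and 2×(+0) from py sum to -4; with overall charge -1, Co is +3.
Co³⁺: group 9, so d-count = 9 − 3 = 6.
Electron filling gives t₂g⁶ eg⁰.
Orbital CFSE = 6(-0.4) + 0(0.6) = -2.4Δo = -2.4 × 26825 = -64380 cm⁻¹.
Pairing penalty: 3 pairs vs 1 in the high-spin reference → 2 extra × P = 39120 cm⁻¹.
Net CFSE = -64380 + 39120 = -25260 cm⁻¹.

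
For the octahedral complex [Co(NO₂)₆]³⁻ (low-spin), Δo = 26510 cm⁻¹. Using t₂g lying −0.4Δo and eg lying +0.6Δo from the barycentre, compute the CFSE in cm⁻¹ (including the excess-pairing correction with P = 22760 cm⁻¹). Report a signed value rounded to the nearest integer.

-18104

Each NO₂⁻ contributes -1; 6 × (-1) = -6. With overall charge -3, Co is in the +3 oxidation state.
Co sits in group 9; removing 3 electrons leaves Co³⁺ with 9 − 3 = 6 d electrons.
Configuration: t₂g⁶ eg⁰.
The orbital stabilization is -2.4Δo = -2.4 × 26510 = -63624 cm⁻¹.
High-spin d⁶ would be t₂g⁴ eg² with 1 pair; low-spin has 3, so 2 excess pairs cost +2P = +45520 cm⁻¹.
Net CFSE = -63624 + 45520 = -18104 cm⁻¹.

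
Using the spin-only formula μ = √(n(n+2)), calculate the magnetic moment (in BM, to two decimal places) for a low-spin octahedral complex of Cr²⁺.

2.83 BM

Group 6 minus oxidation state +2 gives a d⁴ configuration for Cr²⁺.
Configuration: t₂g⁴ eg⁰ → 2 unpaired electrons.
μ(spin-only) = √[2(2+2)] = √8 ≈ 2.83 BM.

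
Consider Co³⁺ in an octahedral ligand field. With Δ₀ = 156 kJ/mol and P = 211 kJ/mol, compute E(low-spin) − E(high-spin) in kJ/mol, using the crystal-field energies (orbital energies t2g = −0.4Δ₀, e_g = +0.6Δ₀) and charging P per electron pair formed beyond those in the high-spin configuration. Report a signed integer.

110

Co sits in group 9; removing 3 electrons leaves Co³⁺ with 9 − 3 = 6 d electrons.
In the high-spin limit (t2g^4 e_g^2) the orbital term is -0.4Δ₀ = -62 kJ/mol, with no excess pairing.
Low-spin: t2g^6 e_g^0, orbital CFSE = -2.4Δ₀ = -374 kJ/mol; plus 2 excess pairs × P = +422 kJ/mol; total 48 kJ/mol.
E(LS) − E(HS) = 48 − (-62) = 110 kJ/mol.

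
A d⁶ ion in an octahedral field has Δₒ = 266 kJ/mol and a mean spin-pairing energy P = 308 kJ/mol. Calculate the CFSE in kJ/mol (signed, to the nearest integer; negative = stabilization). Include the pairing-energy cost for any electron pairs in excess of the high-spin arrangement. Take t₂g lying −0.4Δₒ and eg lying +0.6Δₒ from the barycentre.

-106

Since Δₒ = 266 kJ/mol < P = 308 kJ/mol, the complex adopts the high-spin configuration.
That gives t₂g⁴ eg².
Orbital CFSE = -0.4Δₒ = -0.4 × 266 = -106 kJ/mol.
High-spin has no excess pairs, so no pairing correction applies.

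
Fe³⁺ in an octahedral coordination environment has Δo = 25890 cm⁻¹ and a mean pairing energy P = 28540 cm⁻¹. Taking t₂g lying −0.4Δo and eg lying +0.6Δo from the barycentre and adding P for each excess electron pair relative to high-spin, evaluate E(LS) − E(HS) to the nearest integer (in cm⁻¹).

Fe sits in group 8; removing 3 electrons leaves Fe³⁺ with 8 − 3 = 5 d electrons.
High-spin: t₂g³ eg², CFSE = 0.0Δo = 0 cm⁻¹.
For low-spin the configuration is t₂g⁵ eg⁰: orbital energy -2.0 × 25890 = -51780 cm⁻¹, and 2 additional pairs relative to high-spin add 57080 cm⁻¹, giving 5300 cm⁻¹.
E(LS) − E(HS) = 5300 − (0) = 5300 cm⁻¹.

5300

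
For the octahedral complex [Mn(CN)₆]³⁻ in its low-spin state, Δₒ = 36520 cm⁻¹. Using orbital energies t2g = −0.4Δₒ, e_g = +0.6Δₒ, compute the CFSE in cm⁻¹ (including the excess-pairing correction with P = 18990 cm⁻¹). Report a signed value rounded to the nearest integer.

Each CN⁻ contributes -1; 6 × (-1) = -6. With overall charge -3, Mn is in the +3 oxidation state.
Mn is in group 7, so Mn³⁺ is d⁴ (7 − 3 = 4).
The d⁴ electrons fill as t2g^4 e_g^0.
CFSE(orbital) = 4×(-0.4Δₒ) + 0×(0.6Δₒ) = -1.6Δₒ; with Δₒ = 36520 cm⁻¹ that is -58432 cm⁻¹.
Relative to high-spin t2g^3 e_g^1 (0 paired), the low-spin configuration has 1 additional pair, contributing +1 × 18990 = +18990 cm⁻¹.
Combining: -58432 + 18990 = -39442 cm⁻¹.

-39442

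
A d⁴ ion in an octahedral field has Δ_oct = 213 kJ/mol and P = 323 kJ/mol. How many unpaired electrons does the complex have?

Δ_oct < P, so pairing is avoided: the ground state is high-spin.
Configuration: t2g^3 e_g^1.
Unpaired electrons: 4.

4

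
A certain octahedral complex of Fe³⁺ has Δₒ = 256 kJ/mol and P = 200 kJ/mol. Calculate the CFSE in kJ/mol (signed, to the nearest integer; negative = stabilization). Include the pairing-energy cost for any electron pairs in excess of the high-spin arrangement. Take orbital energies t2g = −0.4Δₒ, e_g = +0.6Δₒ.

-112

Fe sits in group 8; removing 3 electrons leaves Fe³⁺ with 8 − 3 = 5 d electrons.
Δₒ > P, so pairing is preferred: the ground state is low-spin.
Configuration: t2g^5 e_g^0.
Orbital CFSE = -2.0Δₒ = -2.0 × 256 = -512 kJ/mol.
Excess pairs vs high-spin: 2 − 0 = 2; pairing cost = +400 kJ/mol.
Net CFSE = -512 + 400 = -112 kJ/mol.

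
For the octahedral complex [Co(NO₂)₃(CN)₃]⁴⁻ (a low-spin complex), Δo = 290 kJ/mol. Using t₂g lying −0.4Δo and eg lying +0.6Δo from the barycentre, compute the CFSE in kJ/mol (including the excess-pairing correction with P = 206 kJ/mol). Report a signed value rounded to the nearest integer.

-316

Ligand charges: 3×(-1) from NO₂⁻ and 3×(-1) from CN⁻ sum to -6; with overall charge -4, Co is +2.
Co is in group 9, so Co²⁺ is d⁷ (9 − 2 = 7).
Configuration: t₂g⁶ eg¹.
Orbital CFSE = 6(-0.4) + 1(0.6) = -1.8Δo = -1.8 × 290 = -522 kJ/mol.
Pairing penalty: 3 pairs vs 2 in the high-spin reference → 1 extra × P = 206 kJ/mol.
Combining: -522 + 206 = -316 kJ/mol.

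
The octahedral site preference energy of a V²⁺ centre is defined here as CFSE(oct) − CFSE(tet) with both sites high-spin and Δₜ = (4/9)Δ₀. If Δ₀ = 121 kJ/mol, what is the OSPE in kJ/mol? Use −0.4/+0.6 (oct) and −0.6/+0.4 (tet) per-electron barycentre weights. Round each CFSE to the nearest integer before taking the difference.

V is in group 5, so V²⁺ is d³ (5 − 2 = 3).
In an octahedral site d³ (HS) is t₂g³ eg⁰, giving CFSE(oct) = -1.2Δ₀ = -145 kJ/mol.
In a tetrahedral site the filling is e² t₂¹: CFSE(tet) = -0.8Δₜ = -0.8 × (4/9)(121) = -43 kJ/mol.
OSPE = -145 − (-43) = -102 kJ/mol.

-102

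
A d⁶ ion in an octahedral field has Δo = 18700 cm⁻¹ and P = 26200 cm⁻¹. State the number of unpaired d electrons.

Since Δo = 18700 cm⁻¹ < P = 26200 cm⁻¹, the complex adopts the high-spin configuration.
That gives t2g^4 e_g^2.
Unpaired electrons: 4.

4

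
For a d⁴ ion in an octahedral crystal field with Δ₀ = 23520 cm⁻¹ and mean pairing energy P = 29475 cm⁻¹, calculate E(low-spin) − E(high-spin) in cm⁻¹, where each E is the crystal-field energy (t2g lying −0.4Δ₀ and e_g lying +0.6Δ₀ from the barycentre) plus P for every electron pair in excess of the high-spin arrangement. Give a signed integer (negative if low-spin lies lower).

5955

High-spin: t2g^3 e_g^1, CFSE = -0.6Δ₀ = -14112 cm⁻¹.
Low-spin t2g^4 e_g^0 gives -1.6Δ₀ = -37632 cm⁻¹, but forming 1 extra pair costs 1P = 29475 cm⁻¹, so E(LS) = -37632 + 29475 = -8157 cm⁻¹.
E(LS) − E(HS) = -8157 − (-14112) = 5955 cm⁻¹.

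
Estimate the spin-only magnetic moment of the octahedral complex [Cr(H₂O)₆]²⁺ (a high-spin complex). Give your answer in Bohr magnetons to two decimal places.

H₂O is neutral, so the +2 overall charge sits on Cr: oxidation state +2.
Cr²⁺: group 6, so d-count = 6 − 2 = 4.
Configuration: t₂g³ eg¹ → 4 unpaired electrons.
μ(spin-only) = √[4(4+2)] = √24 ≈ 4.90 Bohr magnetons.

4.90 Bohr magnetons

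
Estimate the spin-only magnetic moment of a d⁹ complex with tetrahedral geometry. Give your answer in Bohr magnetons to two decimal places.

Tetrahedral fields are weak (Δₜ ≈ 4/9 Δₒ), so electrons fill high-spin.
Configuration: e^4 t2^5 → 1 unpaired electron.
μ(spin-only) = √[1(1+2)] = √3 ≈ 1.73 Bohr magnetons.

1.73 Bohr magnetons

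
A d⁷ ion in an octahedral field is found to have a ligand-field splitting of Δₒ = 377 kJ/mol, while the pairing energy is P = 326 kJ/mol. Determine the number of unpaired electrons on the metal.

1

Here Δₒ > P (377 > 326), so the low-spin state is favoured.
Filling d⁷ accordingly: t2g^6 e_g^1.
Unpaired electrons: 1.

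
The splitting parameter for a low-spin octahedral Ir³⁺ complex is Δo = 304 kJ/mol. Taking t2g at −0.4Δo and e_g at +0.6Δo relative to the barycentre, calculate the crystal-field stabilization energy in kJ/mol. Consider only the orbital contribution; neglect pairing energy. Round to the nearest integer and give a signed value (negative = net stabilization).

-730

Ir is in group 9, so Ir³⁺ is d⁶ (9 − 3 = 6).
Configuration: t2g^6 e_g^0.
The orbital stabilization is -2.4Δo = -2.4 × 304 = -730 kJ/mol.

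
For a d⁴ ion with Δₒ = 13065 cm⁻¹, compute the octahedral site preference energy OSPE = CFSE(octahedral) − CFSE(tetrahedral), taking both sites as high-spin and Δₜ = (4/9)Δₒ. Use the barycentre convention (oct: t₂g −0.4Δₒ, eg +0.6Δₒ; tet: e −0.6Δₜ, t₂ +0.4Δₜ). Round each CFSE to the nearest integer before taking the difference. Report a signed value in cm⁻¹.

-5516

Octahedral (high-spin): t₂g³ eg¹, CFSE = 3(−0.4) + 1(+0.6) = -0.6Δₒ = -0.6 × 13065 = -7839 cm⁻¹.
Tetrahedral e² t₂² gives -0.4Δₜ = -0.4 × (4/9) × 13065 = -2323 cm⁻¹.
OSPE = CFSE(oct) − CFSE(tet) = -7839 − (-2323) = -5516 cm⁻¹.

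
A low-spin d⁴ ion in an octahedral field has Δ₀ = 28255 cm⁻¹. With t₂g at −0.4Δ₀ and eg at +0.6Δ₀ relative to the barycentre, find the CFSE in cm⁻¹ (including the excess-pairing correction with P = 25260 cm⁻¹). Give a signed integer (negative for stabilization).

-19948

The d⁴ electrons fill as t₂g⁴ eg⁰.
Orbital CFSE = 4(-0.4) + 0(0.6) = -1.6Δ₀ = -1.6 × 28255 = -45208 cm⁻¹.
High-spin d⁴ would be t₂g³ eg¹ with 0 pairs; low-spin has 1, so 1 excess pair costs +1P = +25260 cm⁻¹.
Overall CFSE = -45208 + 25260 = -19948 cm⁻¹.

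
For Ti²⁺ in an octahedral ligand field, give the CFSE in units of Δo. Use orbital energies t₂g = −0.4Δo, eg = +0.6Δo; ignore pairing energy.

-0.8 Δo

Ti²⁺: group 4, so d-count = 4 − 2 = 2.
Configuration: t₂g² eg⁰.
CFSE = 2(-0.4Δo) + 0(0.6Δo) = -0.8Δo + 0.0Δo = -0.8Δo.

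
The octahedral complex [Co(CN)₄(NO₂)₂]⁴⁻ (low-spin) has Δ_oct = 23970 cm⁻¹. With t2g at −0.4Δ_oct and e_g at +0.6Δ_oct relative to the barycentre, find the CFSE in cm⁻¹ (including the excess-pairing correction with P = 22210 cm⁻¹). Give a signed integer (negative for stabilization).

Ligand charges: 4×(-1) from CN⁻ and 2×(-1) from NO₂⁻ sum to -6; with overall charge -4, Co is +2.
Group 9 minus oxidation state +2 gives a d⁷ configuration for Co²⁺.
Electron filling gives t2g^6 e_g^1.
CFSE(orbital) = 6×(-0.4Δ_oct) + 1×(0.6Δ_oct) = -1.8Δ_oct; with Δ_oct = 23970 cm⁻¹ that is -43146 cm⁻¹.
Pairing penalty: 3 pairs vs 2 in the high-spin reference → 1 extra × P = 22210 cm⁻¹.
Combining: -43146 + 22210 = -20936 cm⁻¹.

-20936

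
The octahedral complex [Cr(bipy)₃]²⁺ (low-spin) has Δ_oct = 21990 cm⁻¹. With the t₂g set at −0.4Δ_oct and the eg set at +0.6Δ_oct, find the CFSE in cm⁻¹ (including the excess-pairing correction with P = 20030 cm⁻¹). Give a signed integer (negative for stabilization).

bipy is neutral, so the +2 overall charge sits on Cr: oxidation state +2.
Cr is in group 6, so Cr²⁺ is d⁴ (6 − 2 = 4).
The d⁴ electrons fill as t₂g⁴ eg⁰.
Orbital CFSE = 4(-0.4) + 0(0.6) = -1.6Δ_oct = -1.6 × 21990 = -35184 cm⁻¹.
High-spin d⁴ would be t₂g³ eg¹ with 0 pairs; low-spin has 1, so 1 excess pair costs +1P = +20030 cm⁻¹.
Overall CFSE = -35184 + 20030 = -15154 cm⁻¹.

-15154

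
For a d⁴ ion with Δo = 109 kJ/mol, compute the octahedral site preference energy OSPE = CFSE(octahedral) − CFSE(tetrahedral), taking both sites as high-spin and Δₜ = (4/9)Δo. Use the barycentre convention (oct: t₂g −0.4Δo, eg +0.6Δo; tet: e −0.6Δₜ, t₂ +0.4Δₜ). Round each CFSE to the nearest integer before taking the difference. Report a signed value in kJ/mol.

In an octahedral site d⁴ (HS) is t₂g³ eg¹, giving CFSE(oct) = -0.6Δo = -65 kJ/mol.
Tetrahedral e² t₂² gives -0.4Δₜ = -0.4 × (4/9) × 109 = -19 kJ/mol.
OSPE = -65 − (-19) = -46 kJ/mol.

-46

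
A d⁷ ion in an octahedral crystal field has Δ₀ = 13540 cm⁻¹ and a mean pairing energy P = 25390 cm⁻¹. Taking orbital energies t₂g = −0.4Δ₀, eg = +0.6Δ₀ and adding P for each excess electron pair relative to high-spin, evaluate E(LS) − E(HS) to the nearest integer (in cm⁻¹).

11850

High-spin d⁷ fills as t₂g⁵ eg² with CFSE 5(−0.4) + 2(+0.6) = -0.8Δ₀ = -10832 cm⁻¹.
Low-spin: t₂g⁶ eg¹, orbital CFSE = -1.8Δ₀ = -24372 cm⁻¹; plus 1 excess pair × P = +25390 cm⁻¹; total 1018 cm⁻¹.
The difference is 1018 − (-10832) = 11850 cm⁻¹, so high-spin lies lower.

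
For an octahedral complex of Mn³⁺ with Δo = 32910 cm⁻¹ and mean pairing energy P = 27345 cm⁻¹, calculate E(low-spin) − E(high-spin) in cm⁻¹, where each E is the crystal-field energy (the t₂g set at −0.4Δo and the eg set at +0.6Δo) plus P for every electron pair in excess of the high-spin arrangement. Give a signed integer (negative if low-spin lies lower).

Group 7 minus oxidation state +3 gives a d⁴ configuration for Mn³⁺.
High-spin: t₂g³ eg¹, CFSE = -0.6Δo = -19746 cm⁻¹.
For low-spin the configuration is t₂g⁴ eg⁰: orbital energy -1.6 × 32910 = -52656 cm⁻¹, and 1 additional pair relative to high-spin adds 27345 cm⁻¹, giving -25311 cm⁻¹.
The difference is -25311 − (-19746) = -5565 cm⁻¹, so low-spin lies lower.

-5565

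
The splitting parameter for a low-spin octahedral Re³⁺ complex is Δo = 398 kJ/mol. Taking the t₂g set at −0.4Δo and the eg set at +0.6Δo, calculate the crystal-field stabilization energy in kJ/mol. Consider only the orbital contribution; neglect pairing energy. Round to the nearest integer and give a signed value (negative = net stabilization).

-637

Re is in group 7, so Re³⁺ is d⁴ (7 − 3 = 4).
Configuration: t₂g⁴ eg⁰.
Orbital CFSE = 4(-0.4) + 0(0.6) = -1.6Δo = -1.6 × 398 = -637 kJ/mol.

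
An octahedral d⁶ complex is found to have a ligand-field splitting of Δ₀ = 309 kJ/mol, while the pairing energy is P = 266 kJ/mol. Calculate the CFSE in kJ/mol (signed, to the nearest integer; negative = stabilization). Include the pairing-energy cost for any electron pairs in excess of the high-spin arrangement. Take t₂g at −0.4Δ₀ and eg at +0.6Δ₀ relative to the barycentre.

-210

Since Δ₀ = 309 kJ/mol > P = 266 kJ/mol, the complex adopts the low-spin configuration.
Filling d⁶ accordingly: t₂g⁶ eg⁰.
Orbital CFSE = -2.4Δ₀ = -2.4 × 309 = -742 kJ/mol.
Excess pairs vs high-spin: 3 − 1 = 2; pairing cost = +532 kJ/mol.
Net CFSE = -742 + 532 = -210 kJ/mol.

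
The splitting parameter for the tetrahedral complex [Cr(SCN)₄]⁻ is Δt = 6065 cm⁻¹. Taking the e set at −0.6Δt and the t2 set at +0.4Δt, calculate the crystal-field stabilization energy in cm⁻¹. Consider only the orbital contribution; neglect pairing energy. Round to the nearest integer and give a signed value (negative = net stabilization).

Each SCN⁻ contributes -1; 4 × (-1) = -4. With overall charge -1, Cr is in the +3 oxidation state.
Group 6 minus oxidation state +3 gives a d³ configuration for Cr³⁺.
Tetrahedral fields are weak (Δₜ ≈ 4/9 Δₒ), so electrons fill high-spin.
Electron filling gives e^2 t2^1.
Orbital CFSE = 2(-0.6) + 1(0.4) = -0.8Δt = -0.8 × 6065 = -4852 cm⁻¹.

-4852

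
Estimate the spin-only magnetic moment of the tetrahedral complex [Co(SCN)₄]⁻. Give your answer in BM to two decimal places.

Each SCN⁻ contributes -1; 4 × (-1) = -4. With overall charge -1, Co is in the +3 oxidation state.
Group 9 minus oxidation state +3 gives a d⁶ configuration for Co³⁺.
With tetrahedral geometry the complex is necessarily high-spin.
Configuration: e^3 t2^3 → 4 unpaired electrons.
μ(spin-only) = √[4(4+2)] = √24 ≈ 4.90 BM.

4.90 BM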